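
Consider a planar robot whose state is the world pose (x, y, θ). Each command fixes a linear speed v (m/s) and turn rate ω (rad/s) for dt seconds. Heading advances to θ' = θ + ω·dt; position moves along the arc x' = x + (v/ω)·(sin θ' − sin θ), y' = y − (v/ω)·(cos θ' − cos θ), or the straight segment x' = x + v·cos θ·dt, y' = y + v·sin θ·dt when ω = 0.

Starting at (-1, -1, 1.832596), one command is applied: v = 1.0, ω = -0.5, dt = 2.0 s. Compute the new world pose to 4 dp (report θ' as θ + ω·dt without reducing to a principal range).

(-0.5475, 0.8636, 0.8326)

θ' = 1.8326 + -0.5·2.0 = 0.8326
R = v/ω = 1.0/-0.5 = -2.0000
x' = -1 + -2.0000·(sin 0.8326 − sin 1.8326) = -0.5475
y' = -1 − -2.0000·(cos 0.8326 − cos 1.8326) = 0.8636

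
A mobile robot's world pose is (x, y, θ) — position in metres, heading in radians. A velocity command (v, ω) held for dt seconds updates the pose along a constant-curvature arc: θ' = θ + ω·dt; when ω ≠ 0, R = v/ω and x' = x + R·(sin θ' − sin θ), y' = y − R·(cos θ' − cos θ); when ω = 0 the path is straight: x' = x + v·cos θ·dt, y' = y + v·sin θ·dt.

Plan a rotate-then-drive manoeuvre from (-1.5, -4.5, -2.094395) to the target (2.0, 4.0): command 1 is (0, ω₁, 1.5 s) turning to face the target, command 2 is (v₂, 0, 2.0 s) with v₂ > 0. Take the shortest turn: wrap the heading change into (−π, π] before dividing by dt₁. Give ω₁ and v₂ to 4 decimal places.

heading to target = atan2(4−-4.5, 2−-1.5) = 1.1802
Δθ = wrap(1.1802 − -2.0944) = -3.0086; ω₁ = Δθ/dt₁ = -2.0057
distance = √((2−-1.5)² + (4−-4.5)²) = 9.1924; v₂ = distance/dt₂ = 4.5962

ω₁ = -2.0057, v₂ = 4.5962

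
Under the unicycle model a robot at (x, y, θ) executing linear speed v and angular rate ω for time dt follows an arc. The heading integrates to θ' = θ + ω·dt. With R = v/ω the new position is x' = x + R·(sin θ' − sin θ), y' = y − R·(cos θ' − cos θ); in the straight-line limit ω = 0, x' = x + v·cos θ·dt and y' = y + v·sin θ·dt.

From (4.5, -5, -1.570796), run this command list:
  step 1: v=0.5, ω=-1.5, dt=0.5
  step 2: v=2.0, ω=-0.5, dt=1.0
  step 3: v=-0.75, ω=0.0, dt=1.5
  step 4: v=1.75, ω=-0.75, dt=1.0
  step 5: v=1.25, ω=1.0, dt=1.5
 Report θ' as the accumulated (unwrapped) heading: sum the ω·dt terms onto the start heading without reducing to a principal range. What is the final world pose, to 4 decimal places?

step 1: θ'=-2.3208 (R=-0.3333) → pose (4.4106, -5.2272, -2.3208)
step 2: θ'=-2.8208 (R=-4.0000) → pose (2.7451, -6.2966, -2.8208)
step 3: θ'=-2.8208 (straight) → pose (3.8127, -5.9419, -2.8208)
step 4: θ'=-3.5708 (R=-2.3333) → pose (2.1059, -5.8493, -3.5708)
step 5: θ'=-2.0708 (R=1.2500) → pose (0.4888, -6.3866, -2.0708)

(0.4888, -6.3866, -2.0708)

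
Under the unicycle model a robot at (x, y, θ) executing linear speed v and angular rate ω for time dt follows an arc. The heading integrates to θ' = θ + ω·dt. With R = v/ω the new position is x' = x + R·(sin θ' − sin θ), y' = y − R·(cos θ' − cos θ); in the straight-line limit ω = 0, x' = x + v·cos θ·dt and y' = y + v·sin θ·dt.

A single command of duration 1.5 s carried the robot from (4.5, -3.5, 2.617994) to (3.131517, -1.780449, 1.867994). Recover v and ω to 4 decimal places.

v = 1.5000, ω = -0.5000

Δθ = 1.867994 − 2.617994 = -0.750000
ω = Δθ/dt = -0.750000/1.5 = -0.5000
R = −Δy/(cos θ' − cos θ) = -3.0000
v = R·ω = -3.0000·-0.5000 = 1.5000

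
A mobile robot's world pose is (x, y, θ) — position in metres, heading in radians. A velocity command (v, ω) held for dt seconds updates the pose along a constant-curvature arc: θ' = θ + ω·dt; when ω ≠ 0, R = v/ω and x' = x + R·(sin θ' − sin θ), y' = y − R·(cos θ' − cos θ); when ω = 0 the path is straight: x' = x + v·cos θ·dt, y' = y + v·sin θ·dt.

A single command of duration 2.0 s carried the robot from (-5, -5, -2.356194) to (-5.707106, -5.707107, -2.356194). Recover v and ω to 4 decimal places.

v = 0.5000, ω = 0.0000

Δθ = -2.356194 − -2.356194 = 0.000000
ω = Δθ/dt = 0.000000/2.0 = 0.0000
ω = 0 → v = (Δx·cos θ + Δy·sin θ)/dt = 0.5000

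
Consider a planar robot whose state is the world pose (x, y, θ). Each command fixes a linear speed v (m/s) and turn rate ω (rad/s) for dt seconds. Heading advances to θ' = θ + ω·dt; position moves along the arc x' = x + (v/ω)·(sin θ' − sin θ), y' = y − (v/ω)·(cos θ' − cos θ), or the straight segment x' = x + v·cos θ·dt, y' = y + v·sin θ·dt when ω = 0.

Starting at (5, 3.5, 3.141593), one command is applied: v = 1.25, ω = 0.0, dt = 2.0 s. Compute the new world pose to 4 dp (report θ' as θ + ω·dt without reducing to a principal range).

(2.5000, 3.5000, 3.1416)

θ' = 3.1416 + 0.0·2.0 = 3.1416
ω = 0 → straight: x' = 5 + 1.25·cos(3.1416)·2.0 = 2.5000
y' = 3.5 + 1.25·sin(3.1416)·2.0 = 3.5000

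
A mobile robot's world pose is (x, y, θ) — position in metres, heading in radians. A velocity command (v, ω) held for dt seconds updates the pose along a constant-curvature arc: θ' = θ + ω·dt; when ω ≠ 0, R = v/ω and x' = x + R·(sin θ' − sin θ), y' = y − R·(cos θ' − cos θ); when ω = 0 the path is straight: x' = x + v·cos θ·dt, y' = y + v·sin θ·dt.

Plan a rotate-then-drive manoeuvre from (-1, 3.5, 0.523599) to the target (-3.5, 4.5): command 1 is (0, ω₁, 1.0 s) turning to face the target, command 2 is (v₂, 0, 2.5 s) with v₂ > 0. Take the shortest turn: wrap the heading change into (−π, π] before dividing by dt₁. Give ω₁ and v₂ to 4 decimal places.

heading to target = atan2(4.5−3.5, -3.5−-1) = 2.7611
Δθ = wrap(2.7611 − 0.5236) = 2.2375; ω₁ = Δθ/dt₁ = 2.2375
distance = √((-3.5−-1)² + (4.5−3.5)²) = 2.6926; v₂ = distance/dt₂ = 1.0770

ω₁ = 2.2375, v₂ = 1.0770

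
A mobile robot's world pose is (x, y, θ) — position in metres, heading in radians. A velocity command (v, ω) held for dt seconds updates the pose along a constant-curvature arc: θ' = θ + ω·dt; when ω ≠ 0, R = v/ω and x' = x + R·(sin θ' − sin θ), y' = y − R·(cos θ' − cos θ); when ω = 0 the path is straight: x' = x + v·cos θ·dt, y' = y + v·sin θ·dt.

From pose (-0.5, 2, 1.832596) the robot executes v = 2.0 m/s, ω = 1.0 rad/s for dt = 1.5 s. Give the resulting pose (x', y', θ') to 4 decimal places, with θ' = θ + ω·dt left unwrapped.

θ' = 1.8326 + 1.0·1.5 = 3.3326
R = v/ω = 2.0/1.0 = 2.0000
x' = -0.5 + 2.0000·(sin 3.3326 − sin 1.8326) = -2.8115
y' = 2 − 2.0000·(cos 3.3326 − cos 1.8326) = 3.4460

(-2.8115, 3.4460, 3.3326)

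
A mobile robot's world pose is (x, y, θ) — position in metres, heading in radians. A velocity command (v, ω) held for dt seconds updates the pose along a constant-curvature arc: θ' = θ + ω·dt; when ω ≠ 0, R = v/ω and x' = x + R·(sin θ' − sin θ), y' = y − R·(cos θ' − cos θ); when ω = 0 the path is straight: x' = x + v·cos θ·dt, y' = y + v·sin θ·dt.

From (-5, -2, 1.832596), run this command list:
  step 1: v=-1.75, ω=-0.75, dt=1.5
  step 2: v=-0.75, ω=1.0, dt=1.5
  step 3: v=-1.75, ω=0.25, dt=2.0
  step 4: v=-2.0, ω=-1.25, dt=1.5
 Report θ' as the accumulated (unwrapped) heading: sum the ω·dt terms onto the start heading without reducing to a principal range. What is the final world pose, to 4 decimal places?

(-2.6574, -10.1101, 0.8326)

step 1: θ'=0.7076 (R=2.3333) → pose (-5.7371, -4.3771, 0.7076)
step 2: θ'=2.2076 (R=-0.7500) → pose (-5.8526, -5.3930, 2.2076)
step 3: θ'=2.7076 (R=-7.0000) → pose (-3.1681, -7.5817, 2.7076)
step 4: θ'=0.8326 (R=1.6000) → pose (-2.6574, -10.1101, 0.8326)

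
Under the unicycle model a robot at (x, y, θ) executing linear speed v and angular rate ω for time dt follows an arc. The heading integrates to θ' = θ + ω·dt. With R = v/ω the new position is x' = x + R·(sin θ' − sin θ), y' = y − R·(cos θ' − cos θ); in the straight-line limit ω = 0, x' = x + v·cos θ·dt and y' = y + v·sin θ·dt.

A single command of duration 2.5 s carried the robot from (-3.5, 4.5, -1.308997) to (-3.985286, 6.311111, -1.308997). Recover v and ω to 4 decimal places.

Δθ = -1.308997 − -1.308997 = 0.000000
ω = Δθ/dt = 0.000000/2.5 = 0.0000
ω = 0 → v = (Δx·cos θ + Δy·sin θ)/dt = -0.7500

v = -0.7500, ω = 0.0000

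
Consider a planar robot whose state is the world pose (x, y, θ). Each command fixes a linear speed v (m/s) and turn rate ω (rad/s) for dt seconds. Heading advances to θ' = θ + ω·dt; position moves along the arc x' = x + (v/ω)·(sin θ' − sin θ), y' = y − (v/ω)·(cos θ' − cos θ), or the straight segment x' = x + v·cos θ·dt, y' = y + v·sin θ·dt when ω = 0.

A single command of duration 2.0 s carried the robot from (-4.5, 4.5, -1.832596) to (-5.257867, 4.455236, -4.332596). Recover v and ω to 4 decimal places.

Δθ = -4.332596 − -1.832596 = -2.500000
ω = Δθ/dt = -2.500000/2.0 = -1.2500
R = Δx/(sin θ' − sin θ) = -0.4000
v = R·ω = -0.4000·-1.2500 = 0.5000

v = 0.5000, ω = -1.2500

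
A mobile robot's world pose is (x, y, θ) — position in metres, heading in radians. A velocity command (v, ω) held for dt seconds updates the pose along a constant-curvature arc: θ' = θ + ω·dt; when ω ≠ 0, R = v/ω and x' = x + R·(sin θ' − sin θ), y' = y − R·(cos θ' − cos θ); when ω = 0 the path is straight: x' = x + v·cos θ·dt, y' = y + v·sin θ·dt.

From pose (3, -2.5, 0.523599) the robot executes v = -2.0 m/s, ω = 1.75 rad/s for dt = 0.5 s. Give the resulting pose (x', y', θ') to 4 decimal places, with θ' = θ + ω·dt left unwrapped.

θ' = 0.5236 + 1.75·0.5 = 1.3986
R = v/ω = -2.0/1.75 = -1.1429
x' = 3 + -1.1429·(sin 1.3986 − sin 0.5236) = 2.4455
y' = -2.5 − -1.1429·(cos 1.3986 − cos 0.5236) = -3.2939

(2.4455, -3.2939, 1.3986)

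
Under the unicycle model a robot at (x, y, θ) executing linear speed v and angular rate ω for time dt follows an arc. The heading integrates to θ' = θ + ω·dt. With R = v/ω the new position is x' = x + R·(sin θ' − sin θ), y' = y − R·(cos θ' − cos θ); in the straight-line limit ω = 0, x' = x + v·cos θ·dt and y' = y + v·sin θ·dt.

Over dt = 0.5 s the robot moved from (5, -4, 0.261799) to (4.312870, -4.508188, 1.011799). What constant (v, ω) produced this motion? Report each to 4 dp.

v = -1.7500, ω = 1.5000

Δθ = 1.011799 − 0.261799 = 0.750000
ω = Δθ/dt = 0.750000/0.5 = 1.5000
R = Δx/(sin θ' − sin θ) = -1.1667
v = R·ω = -1.1667·1.5000 = -1.7500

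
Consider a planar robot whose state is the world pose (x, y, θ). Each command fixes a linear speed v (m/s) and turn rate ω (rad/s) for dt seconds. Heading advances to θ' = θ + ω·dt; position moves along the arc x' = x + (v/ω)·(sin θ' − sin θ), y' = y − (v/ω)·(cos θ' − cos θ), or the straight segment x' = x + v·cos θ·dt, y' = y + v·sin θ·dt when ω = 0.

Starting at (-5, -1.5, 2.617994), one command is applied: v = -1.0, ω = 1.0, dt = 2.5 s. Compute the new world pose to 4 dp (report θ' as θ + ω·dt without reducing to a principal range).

θ' = 2.6180 + 1.0·2.5 = 5.1180
R = v/ω = -1.0/1.0 = -1.0000
x' = -5 + -1.0000·(sin 5.1180 − sin 2.6180) = -3.5811
y' = -1.5 − -1.0000·(cos 5.1180 − cos 2.6180) = -0.2394

(-3.5811, -0.2394, 5.1180)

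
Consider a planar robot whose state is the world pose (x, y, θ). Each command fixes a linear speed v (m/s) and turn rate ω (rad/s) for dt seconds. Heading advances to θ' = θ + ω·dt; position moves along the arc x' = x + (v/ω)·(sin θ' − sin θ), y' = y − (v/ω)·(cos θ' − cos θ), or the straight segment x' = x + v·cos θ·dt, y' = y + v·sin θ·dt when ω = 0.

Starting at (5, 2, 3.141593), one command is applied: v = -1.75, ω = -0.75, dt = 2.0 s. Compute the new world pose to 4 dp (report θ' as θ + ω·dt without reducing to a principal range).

(7.3275, -0.1683, 1.6416)

θ' = 3.1416 + -0.75·2.0 = 1.6416
R = v/ω = -1.75/-0.75 = 2.3333
x' = 5 + 2.3333·(sin 1.6416 − sin 3.1416) = 7.3275
y' = 2 − 2.3333·(cos 1.6416 − cos 3.1416) = -0.1683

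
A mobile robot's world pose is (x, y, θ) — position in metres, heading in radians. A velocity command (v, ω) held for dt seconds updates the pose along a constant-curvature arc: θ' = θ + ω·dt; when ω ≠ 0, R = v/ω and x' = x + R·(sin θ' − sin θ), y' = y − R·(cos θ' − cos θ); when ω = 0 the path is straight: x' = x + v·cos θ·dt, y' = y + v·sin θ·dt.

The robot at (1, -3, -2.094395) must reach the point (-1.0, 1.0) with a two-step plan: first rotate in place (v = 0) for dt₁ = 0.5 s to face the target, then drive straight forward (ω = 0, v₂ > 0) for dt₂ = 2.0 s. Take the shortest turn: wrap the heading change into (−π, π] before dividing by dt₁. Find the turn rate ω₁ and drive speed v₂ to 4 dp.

ω₁ = -4.3087, v₂ = 2.2361

heading to target = atan2(1−-3, -1−1) = 2.0344
Δθ = wrap(2.0344 − -2.0944) = -2.1543; ω₁ = Δθ/dt₁ = -4.3087
distance = √((-1−1)² + (1−-3)²) = 4.4721; v₂ = distance/dt₂ = 2.2361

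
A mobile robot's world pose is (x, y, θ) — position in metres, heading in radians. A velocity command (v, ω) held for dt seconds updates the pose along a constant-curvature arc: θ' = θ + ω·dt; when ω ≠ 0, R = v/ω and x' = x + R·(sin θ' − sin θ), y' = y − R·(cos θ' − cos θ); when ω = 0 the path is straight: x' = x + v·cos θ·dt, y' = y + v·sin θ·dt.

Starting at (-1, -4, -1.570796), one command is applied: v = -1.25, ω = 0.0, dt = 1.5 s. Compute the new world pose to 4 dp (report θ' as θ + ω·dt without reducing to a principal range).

(-1.0000, -2.1250, -1.5708)

θ' = -1.5708 + 0.0·1.5 = -1.5708
ω = 0 → straight: x' = -1 + -1.25·cos(-1.5708)·1.5 = -1.0000
y' = -4 + -1.25·sin(-1.5708)·1.5 = -2.1250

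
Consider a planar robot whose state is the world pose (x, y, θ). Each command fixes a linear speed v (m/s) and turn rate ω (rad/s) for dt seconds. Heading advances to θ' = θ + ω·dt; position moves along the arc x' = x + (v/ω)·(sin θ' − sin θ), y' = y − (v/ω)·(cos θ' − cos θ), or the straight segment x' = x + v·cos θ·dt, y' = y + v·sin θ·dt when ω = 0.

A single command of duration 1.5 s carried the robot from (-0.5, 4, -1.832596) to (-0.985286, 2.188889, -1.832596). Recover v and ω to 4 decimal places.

Δθ = -1.832596 − -1.832596 = 0.000000
ω = Δθ/dt = 0.000000/1.5 = 0.0000
ω = 0 → v = (Δx·cos θ + Δy·sin θ)/dt = 1.2500

v = 1.2500, ω = 0.0000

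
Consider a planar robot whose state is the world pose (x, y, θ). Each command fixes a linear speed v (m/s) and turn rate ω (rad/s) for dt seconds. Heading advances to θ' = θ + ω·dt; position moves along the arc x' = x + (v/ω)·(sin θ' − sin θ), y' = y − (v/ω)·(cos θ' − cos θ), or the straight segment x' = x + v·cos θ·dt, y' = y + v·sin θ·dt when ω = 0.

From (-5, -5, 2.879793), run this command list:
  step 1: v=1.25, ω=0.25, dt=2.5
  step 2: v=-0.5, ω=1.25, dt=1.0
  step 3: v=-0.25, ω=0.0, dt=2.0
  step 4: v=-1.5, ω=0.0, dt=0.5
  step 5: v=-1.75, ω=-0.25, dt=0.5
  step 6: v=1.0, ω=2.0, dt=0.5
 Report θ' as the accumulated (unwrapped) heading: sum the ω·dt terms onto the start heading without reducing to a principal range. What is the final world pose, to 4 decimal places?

step 1: θ'=3.5048 (R=5.0000) → pose (-8.0704, -5.1558, 3.5048)
step 2: θ'=4.7548 (R=-0.4000) → pose (-7.8129, -4.7649, 4.7548)
step 3: θ'=4.7548 (straight) → pose (-7.8341, -4.2654, 4.7548)
step 4: θ'=4.7548 (straight) → pose (-7.8659, -3.5161, 4.7548)
step 5: θ'=4.6298 (R=7.0000) → pose (-7.8483, -2.6418, 4.6298)
step 6: θ'=5.6298 (R=0.5000) → pose (-7.6540, -3.0801, 5.6298)

(-7.6540, -3.0801, 5.6298)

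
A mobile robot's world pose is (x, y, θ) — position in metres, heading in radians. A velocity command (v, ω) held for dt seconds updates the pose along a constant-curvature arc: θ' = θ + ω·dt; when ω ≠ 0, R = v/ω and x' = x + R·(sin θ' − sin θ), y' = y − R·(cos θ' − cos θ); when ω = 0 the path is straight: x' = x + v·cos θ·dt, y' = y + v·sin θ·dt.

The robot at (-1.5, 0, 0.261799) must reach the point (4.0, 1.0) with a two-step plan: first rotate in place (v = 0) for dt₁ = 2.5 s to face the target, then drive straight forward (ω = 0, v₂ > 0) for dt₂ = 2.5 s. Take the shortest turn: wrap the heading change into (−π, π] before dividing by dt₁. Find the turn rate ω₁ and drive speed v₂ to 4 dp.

ω₁ = -0.0328, v₂ = 2.2361

heading to target = atan2(1−0, 4−-1.5) = 0.1799
Δθ = wrap(0.1799 − 0.2618) = -0.0819; ω₁ = Δθ/dt₁ = -0.0328
distance = √((4−-1.5)² + (1−0)²) = 5.5902; v₂ = distance/dt₂ = 2.2361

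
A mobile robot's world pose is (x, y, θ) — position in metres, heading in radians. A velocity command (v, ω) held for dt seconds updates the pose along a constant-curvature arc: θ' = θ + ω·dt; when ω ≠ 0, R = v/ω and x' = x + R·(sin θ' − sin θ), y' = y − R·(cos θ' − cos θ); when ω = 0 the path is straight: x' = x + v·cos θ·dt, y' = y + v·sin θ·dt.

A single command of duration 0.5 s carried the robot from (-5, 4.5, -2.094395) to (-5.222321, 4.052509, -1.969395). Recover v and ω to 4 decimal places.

Δθ = -1.969395 − -2.094395 = 0.125000
ω = Δθ/dt = 0.125000/0.5 = 0.2500
R = −Δy/(cos θ' − cos θ) = 4.0000
v = R·ω = 4.0000·0.2500 = 1.0000

v = 1.0000, ω = 0.2500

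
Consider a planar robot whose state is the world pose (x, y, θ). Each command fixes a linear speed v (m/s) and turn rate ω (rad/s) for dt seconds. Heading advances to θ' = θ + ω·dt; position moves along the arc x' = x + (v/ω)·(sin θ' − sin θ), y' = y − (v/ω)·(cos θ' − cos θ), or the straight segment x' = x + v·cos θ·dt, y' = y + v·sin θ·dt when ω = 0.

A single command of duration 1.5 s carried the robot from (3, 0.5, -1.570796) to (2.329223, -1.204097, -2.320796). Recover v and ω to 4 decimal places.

v = 1.2500, ω = -0.5000

Δθ = -2.320796 − -1.570796 = -0.750000
ω = Δθ/dt = -0.750000/1.5 = -0.5000
R = −Δy/(cos θ' − cos θ) = -2.5000
v = R·ω = -2.5000·-0.5000 = 1.2500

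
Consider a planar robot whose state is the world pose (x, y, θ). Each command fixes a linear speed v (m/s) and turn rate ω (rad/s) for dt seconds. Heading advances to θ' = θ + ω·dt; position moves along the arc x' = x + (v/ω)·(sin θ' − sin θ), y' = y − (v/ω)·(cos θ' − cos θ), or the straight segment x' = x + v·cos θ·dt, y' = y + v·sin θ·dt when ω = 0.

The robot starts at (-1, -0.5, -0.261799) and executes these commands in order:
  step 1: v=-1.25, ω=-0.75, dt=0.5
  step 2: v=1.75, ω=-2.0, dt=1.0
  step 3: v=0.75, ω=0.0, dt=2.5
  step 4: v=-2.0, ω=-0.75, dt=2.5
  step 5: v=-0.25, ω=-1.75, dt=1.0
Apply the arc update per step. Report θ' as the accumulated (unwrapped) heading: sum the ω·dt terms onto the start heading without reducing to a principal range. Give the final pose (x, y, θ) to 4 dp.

(0.4680, -4.5803, -6.2618)

step 1: θ'=-0.6368 (R=1.6667) → pose (-1.5597, -0.2301, -0.6368)
step 2: θ'=-2.6368 (R=-0.8750) → pose (-1.6568, -1.6995, -2.6368)
step 3: θ'=-2.6368 (straight) → pose (-3.2979, -2.6063, -2.6368)
step 4: θ'=-4.5118 (R=2.6667) → pose (0.6049, -4.4090, -4.5118)
step 5: θ'=-6.2618 (R=0.1429) → pose (0.4680, -4.5803, -6.2618)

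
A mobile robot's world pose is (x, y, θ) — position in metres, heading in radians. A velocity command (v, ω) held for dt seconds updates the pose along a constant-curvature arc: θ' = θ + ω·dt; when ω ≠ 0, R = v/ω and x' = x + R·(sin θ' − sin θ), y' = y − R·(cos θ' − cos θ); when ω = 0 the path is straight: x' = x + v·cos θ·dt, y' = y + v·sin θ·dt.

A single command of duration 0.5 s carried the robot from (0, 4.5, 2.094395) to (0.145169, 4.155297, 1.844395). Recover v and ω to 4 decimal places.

v = -0.7500, ω = -0.5000

Δθ = 1.844395 − 2.094395 = -0.250000
ω = Δθ/dt = -0.250000/0.5 = -0.5000
R = −Δy/(cos θ' − cos θ) = 1.5000
v = R·ω = 1.5000·-0.5000 = -0.7500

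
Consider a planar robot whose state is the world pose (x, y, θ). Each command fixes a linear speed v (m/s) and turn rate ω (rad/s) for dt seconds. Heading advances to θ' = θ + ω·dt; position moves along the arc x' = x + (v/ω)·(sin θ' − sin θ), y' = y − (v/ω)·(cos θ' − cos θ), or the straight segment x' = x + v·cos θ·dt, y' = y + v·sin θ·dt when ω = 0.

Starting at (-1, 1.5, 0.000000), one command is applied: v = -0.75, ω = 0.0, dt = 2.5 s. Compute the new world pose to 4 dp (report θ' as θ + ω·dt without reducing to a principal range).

(-2.8750, 1.5000, 0.0000)

θ' = 0.0000 + 0.0·2.5 = 0.0000
ω = 0 → straight: x' = -1 + -0.75·cos(0.0000)·2.5 = -2.8750
y' = 1.5 + -0.75·sin(0.0000)·2.5 = 1.5000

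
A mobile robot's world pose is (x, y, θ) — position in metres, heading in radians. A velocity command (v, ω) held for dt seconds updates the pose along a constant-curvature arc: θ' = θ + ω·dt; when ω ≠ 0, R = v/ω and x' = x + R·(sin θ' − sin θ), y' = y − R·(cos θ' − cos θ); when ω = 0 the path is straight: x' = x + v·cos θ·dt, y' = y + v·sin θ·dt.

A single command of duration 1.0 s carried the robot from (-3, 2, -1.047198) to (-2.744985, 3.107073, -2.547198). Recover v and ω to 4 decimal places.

v = -1.2500, ω = -1.5000

Δθ = -2.547198 − -1.047198 = -1.500000
ω = Δθ/dt = -1.500000/1.0 = -1.5000
R = −Δy/(cos θ' − cos θ) = 0.8333
v = R·ω = 0.8333·-1.5000 = -1.2500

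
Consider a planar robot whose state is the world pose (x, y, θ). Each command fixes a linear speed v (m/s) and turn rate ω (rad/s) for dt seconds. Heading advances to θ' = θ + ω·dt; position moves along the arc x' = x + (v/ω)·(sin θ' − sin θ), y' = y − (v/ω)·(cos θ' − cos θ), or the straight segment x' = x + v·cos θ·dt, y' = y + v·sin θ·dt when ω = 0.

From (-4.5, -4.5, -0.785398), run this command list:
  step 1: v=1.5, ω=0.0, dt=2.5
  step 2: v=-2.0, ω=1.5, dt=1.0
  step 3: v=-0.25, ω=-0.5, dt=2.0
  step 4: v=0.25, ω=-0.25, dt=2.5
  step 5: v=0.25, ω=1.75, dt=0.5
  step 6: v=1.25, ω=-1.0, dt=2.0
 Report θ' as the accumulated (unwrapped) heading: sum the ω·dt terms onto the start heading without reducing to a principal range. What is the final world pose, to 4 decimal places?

(-2.4441, -9.4000, -2.0354)

step 1: θ'=-0.7854 (straight) → pose (-1.8483, -7.1516, -0.7854)
step 2: θ'=0.7146 (R=-1.3333) → pose (-3.6649, -7.0873, 0.7146)
step 3: θ'=-0.2854 (R=0.5000) → pose (-4.1333, -7.1894, -0.2854)
step 4: θ'=-0.9104 (R=-1.0000) → pose (-3.6251, -7.5355, -0.9104)
step 5: θ'=-0.0354 (R=0.1429) → pose (-3.5174, -7.5907, -0.0354)
step 6: θ'=-2.0354 (R=-1.2500) → pose (-2.4441, -9.4000, -2.0354)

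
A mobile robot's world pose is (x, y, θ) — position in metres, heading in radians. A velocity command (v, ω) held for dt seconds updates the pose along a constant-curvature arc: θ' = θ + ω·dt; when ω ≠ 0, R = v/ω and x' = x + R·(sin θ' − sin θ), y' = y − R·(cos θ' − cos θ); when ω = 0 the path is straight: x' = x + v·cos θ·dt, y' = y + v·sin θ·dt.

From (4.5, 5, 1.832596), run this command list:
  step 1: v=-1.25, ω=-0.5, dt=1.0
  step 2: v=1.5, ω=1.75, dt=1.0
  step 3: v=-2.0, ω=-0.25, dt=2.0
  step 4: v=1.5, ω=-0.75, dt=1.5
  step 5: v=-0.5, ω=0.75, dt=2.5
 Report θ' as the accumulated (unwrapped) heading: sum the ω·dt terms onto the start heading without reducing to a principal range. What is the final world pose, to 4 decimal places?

(7.3656, 4.8088, 3.3326)

step 1: θ'=1.3326 (R=2.5000) → pose (4.5146, 3.7631, 1.3326)
step 2: θ'=3.0826 (R=0.8571) → pose (3.7322, 4.8210, 3.0826)
step 3: θ'=2.5826 (R=8.0000) → pose (7.5032, 3.6172, 2.5826)
step 4: θ'=1.4576 (R=-2.0000) → pose (6.5767, 5.5387, 1.4576)
step 5: θ'=3.3326 (R=-0.6667) → pose (7.3656, 4.8088, 3.3326)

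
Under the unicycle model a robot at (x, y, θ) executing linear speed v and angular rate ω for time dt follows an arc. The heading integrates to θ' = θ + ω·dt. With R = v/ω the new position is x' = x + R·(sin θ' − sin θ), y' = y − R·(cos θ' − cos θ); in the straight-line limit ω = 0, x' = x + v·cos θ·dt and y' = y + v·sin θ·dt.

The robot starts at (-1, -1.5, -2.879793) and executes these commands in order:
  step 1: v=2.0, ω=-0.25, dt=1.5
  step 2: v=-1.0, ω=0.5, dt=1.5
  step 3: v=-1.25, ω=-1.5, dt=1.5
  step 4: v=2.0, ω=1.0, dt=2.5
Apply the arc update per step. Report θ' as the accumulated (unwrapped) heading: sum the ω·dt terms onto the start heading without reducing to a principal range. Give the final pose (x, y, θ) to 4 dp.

step 1: θ'=-3.2548 (R=-8.0000) → pose (-3.9742, -1.7214, -3.2548)
step 2: θ'=-2.5048 (R=-2.0000) → pose (-2.5591, -1.3422, -2.5048)
step 3: θ'=-4.7548 (R=0.8333) → pose (-1.2310, -2.0475, -4.7548)
step 4: θ'=-2.2548 (R=2.0000) → pose (-4.7793, -0.6990, -2.2548)

(-4.7793, -0.6990, -2.2548)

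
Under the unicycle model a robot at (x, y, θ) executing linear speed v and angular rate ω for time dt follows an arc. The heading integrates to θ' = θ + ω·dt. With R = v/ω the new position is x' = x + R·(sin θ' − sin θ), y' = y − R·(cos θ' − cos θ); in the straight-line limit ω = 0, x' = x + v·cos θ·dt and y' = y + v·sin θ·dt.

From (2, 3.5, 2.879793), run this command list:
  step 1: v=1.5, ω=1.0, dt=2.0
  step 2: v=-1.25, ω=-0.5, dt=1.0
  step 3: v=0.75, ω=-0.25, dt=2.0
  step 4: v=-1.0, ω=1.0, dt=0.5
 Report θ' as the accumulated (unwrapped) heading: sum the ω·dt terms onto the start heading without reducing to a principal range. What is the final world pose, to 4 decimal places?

(-0.3097, 2.2076, 4.3798)

step 1: θ'=4.8798 (R=1.5000) → pose (0.1327, 1.8012, 4.8798)
step 2: θ'=4.3798 (R=2.5000) → pose (0.2348, 3.0340, 4.3798)
step 3: θ'=3.8798 (R=-3.0000) → pose (-0.5819, 1.7944, 3.8798)
step 4: θ'=4.3798 (R=-1.0000) → pose (-0.3097, 2.2076, 4.3798)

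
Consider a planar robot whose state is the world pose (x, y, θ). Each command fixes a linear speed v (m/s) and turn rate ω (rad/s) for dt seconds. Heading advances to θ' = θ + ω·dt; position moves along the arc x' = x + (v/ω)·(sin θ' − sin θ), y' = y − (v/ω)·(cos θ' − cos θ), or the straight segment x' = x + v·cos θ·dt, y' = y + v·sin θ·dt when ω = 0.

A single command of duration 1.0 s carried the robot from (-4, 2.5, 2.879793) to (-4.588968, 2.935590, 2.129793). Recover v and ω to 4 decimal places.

v = 0.7500, ω = -0.7500

Δθ = 2.129793 − 2.879793 = -0.750000
ω = Δθ/dt = -0.750000/1.0 = -0.7500
R = Δx/(sin θ' − sin θ) = -1.0000
v = R·ω = -1.0000·-0.7500 = 0.7500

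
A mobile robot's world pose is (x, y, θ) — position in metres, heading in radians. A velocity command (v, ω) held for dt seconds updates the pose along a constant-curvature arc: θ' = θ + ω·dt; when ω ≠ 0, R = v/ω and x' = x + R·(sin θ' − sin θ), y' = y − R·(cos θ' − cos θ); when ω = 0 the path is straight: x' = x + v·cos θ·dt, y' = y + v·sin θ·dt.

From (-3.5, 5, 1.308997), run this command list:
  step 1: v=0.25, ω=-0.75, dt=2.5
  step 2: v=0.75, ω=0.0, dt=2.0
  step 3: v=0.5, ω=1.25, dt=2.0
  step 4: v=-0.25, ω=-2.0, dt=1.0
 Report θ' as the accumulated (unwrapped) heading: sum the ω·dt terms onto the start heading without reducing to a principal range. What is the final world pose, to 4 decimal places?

(-1.2699, 4.7013, -0.0660)

step 1: θ'=-0.5660 (R=-0.3333) → pose (-2.9993, 5.1951, -0.5660)
step 2: θ'=-0.5660 (straight) → pose (-1.7332, 4.3907, -0.5660)
step 3: θ'=1.9340 (R=0.4000) → pose (-1.1448, 4.8704, 1.9340)
step 4: θ'=-0.0660 (R=0.1250) → pose (-1.2699, 4.7013, -0.0660)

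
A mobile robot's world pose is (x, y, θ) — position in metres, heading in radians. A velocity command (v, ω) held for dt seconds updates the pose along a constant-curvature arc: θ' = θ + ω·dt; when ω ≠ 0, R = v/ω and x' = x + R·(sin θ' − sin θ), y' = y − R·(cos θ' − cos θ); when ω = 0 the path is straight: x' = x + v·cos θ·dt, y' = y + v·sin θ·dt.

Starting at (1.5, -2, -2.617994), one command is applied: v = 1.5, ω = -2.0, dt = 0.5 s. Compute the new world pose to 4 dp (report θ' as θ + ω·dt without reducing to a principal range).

θ' = -2.6180 + -2.0·0.5 = -3.6180
R = v/ω = 1.5/-2.0 = -0.7500
x' = 1.5 + -0.7500·(sin -3.6180 − sin -2.6180) = 0.7811
y' = -2 − -0.7500·(cos -3.6180 − cos -2.6180) = -2.0170

(0.7811, -2.0170, -3.6180)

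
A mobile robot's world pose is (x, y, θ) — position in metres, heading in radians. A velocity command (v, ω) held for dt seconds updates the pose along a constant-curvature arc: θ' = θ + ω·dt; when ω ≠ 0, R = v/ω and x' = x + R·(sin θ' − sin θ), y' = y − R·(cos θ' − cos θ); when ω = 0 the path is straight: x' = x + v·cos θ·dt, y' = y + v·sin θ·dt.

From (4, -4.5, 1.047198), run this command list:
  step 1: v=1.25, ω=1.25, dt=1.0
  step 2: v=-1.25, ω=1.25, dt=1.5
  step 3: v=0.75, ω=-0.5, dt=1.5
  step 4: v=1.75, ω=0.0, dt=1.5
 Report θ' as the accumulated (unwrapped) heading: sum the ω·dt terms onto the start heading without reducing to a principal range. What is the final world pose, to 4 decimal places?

step 1: θ'=2.2972 (R=1.0000) → pose (3.8815, -3.3358, 2.2972)
step 2: θ'=4.1722 (R=-1.0000) → pose (5.4867, -3.1859, 4.1722)
step 3: θ'=3.4222 (R=-1.5000) → pose (4.6157, -3.8558, 3.4222)
step 4: θ'=3.4222 (straight) → pose (2.0934, -4.5828, 3.4222)

(2.0934, -4.5828, 3.4222)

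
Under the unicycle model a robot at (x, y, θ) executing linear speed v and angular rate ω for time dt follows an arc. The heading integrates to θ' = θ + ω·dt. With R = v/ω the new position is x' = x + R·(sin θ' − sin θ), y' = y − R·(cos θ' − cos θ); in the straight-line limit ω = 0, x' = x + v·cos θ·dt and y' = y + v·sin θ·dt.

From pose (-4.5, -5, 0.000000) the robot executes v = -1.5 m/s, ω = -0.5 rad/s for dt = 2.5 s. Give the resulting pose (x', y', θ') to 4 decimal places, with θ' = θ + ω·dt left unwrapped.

θ' = 0.0000 + -0.5·2.5 = -1.2500
R = v/ω = -1.5/-0.5 = 3.0000
x' = -4.5 + 3.0000·(sin -1.2500 − sin 0.0000) = -7.3470
y' = -5 − 3.0000·(cos -1.2500 − cos 0.0000) = -2.9460

(-7.3470, -2.9460, -1.2500)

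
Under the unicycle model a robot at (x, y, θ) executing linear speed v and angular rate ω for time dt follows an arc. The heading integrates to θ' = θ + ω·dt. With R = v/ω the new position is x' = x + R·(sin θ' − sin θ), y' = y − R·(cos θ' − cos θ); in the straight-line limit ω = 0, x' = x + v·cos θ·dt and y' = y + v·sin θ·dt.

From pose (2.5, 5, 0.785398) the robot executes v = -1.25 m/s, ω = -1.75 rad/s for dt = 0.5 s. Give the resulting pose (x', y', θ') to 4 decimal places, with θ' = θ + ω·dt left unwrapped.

θ' = 0.7854 + -1.75·0.5 = -0.0896
R = v/ω = -1.25/-1.75 = 0.7143
x' = 2.5 + 0.7143·(sin -0.0896 − sin 0.7854) = 1.9310
y' = 5 − 0.7143·(cos -0.0896 − cos 0.7854) = 4.7937

(1.9310, 4.7937, -0.0896)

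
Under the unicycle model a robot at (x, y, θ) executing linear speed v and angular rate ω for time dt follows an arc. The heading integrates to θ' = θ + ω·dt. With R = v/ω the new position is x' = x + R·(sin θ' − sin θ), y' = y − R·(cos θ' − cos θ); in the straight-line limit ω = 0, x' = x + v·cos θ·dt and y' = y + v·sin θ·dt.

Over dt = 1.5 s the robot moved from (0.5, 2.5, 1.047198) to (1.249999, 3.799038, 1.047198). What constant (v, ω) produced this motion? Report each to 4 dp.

Δθ = 1.047198 − 1.047198 = 0.000000
ω = Δθ/dt = 0.000000/1.5 = 0.0000
ω = 0 → v = (Δx·cos θ + Δy·sin θ)/dt = 1.0000

v = 1.0000, ω = 0.0000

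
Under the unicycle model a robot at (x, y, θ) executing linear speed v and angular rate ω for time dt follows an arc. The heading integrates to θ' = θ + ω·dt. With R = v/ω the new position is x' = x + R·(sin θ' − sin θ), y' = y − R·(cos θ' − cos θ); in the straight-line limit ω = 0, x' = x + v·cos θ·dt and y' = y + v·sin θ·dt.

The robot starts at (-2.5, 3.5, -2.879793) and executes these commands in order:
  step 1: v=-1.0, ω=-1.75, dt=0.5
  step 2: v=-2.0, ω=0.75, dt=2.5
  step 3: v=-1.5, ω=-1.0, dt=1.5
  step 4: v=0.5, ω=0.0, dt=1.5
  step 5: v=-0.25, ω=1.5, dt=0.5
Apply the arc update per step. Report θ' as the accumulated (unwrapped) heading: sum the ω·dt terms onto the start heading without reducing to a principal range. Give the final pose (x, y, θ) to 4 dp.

(3.2268, 5.9804, -2.6298)

step 1: θ'=-3.7548 (R=0.5714) → pose (-2.0233, 3.4154, -3.7548)
step 2: θ'=-1.8798 (R=-2.6667) → pose (2.0518, 4.7852, -1.8798)
step 3: θ'=-3.3798 (R=1.5000) → pose (3.8346, 5.7867, -3.3798)
step 4: θ'=-3.3798 (straight) → pose (3.1058, 5.9637, -3.3798)
step 5: θ'=-2.6298 (R=-0.1667) → pose (3.2268, 5.9804, -2.6298)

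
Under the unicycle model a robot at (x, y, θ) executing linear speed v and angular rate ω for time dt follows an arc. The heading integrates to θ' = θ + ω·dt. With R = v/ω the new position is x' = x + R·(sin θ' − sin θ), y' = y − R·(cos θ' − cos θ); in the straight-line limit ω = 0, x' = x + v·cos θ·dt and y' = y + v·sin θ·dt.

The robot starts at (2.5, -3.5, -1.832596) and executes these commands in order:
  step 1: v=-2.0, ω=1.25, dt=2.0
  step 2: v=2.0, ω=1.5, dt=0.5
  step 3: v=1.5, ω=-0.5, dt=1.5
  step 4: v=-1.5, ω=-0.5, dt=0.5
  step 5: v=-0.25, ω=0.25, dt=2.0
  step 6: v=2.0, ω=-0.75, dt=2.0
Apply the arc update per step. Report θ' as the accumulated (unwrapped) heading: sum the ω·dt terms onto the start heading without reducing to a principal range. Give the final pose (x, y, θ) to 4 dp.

(4.1198, 0.8256, -0.5826)

step 1: θ'=0.6674 (R=-1.6000) → pose (-0.0358, -1.8292, 0.6674)
step 2: θ'=1.4174 (R=1.3333) → pose (0.4566, -0.9857, 1.4174)
step 3: θ'=0.6674 (R=-3.0000) → pose (1.5645, 0.9122, 0.6674)
step 4: θ'=0.4174 (R=3.0000) → pose (0.9239, 0.5261, 0.4174)
step 5: θ'=0.9174 (R=-1.0000) → pose (0.5352, 0.2198, 0.9174)
step 6: θ'=-0.5826 (R=-2.6667) → pose (4.1198, 0.8256, -0.5826)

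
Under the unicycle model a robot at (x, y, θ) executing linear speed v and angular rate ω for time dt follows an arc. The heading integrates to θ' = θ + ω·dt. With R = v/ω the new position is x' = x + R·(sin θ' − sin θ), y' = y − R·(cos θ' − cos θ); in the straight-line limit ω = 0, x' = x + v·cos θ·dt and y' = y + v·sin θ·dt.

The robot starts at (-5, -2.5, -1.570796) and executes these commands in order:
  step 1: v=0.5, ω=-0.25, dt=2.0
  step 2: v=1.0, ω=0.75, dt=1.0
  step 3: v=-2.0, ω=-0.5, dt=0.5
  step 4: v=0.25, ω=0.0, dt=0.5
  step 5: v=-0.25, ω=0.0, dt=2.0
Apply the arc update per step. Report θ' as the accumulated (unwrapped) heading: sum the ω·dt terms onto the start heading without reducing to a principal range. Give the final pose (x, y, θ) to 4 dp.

(-5.4910, -3.0633, -1.5708)

step 1: θ'=-2.0708 (R=-2.0000) → pose (-5.2448, -3.4589, -2.0708)
step 2: θ'=-1.3208 (R=1.3333) → pose (-5.3666, -4.4280, -1.3208)
step 3: θ'=-1.5708 (R=4.0000) → pose (-5.4910, -3.4383, -1.5708)
step 4: θ'=-1.5708 (straight) → pose (-5.4910, -3.5633, -1.5708)
step 5: θ'=-1.5708 (straight) → pose (-5.4910, -3.0633, -1.5708)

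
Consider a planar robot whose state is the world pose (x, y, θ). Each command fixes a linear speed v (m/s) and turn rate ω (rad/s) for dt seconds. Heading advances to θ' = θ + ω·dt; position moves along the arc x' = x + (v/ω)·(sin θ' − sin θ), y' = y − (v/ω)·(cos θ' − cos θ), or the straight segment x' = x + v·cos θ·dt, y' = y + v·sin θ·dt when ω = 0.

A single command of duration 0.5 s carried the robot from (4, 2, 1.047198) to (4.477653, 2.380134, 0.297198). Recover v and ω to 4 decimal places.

v = 1.2500, ω = -1.5000

Δθ = 0.297198 − 1.047198 = -0.750000
ω = Δθ/dt = -0.750000/0.5 = -1.5000
R = Δx/(sin θ' − sin θ) = -0.8333
v = R·ω = -0.8333·-1.5000 = 1.2500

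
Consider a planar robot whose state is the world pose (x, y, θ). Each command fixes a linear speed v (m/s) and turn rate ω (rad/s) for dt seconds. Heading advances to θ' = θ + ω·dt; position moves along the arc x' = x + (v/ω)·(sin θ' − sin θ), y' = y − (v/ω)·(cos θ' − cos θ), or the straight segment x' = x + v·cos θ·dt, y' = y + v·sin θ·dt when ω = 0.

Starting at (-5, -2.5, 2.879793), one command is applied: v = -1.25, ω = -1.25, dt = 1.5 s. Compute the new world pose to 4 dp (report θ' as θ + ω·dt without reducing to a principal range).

θ' = 2.8798 + -1.25·1.5 = 1.0048
R = v/ω = -1.25/-1.25 = 1.0000
x' = -5 + 1.0000·(sin 1.0048 − sin 2.8798) = -4.4148
y' = -2.5 − 1.0000·(cos 1.0048 − cos 2.8798) = -4.0022

(-4.4148, -4.0022, 1.0048)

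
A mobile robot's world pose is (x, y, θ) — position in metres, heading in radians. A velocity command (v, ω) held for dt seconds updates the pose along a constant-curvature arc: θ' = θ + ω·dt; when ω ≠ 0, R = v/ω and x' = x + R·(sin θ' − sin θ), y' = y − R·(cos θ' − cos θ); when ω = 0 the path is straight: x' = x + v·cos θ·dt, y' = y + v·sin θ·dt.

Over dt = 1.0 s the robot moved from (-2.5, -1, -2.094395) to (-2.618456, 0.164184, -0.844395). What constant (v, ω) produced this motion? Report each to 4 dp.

v = -1.2500, ω = 1.2500

Δθ = -0.844395 − -2.094395 = 1.250000
ω = Δθ/dt = 1.250000/1.0 = 1.2500
R = −Δy/(cos θ' − cos θ) = -1.0000
v = R·ω = -1.0000·1.2500 = -1.2500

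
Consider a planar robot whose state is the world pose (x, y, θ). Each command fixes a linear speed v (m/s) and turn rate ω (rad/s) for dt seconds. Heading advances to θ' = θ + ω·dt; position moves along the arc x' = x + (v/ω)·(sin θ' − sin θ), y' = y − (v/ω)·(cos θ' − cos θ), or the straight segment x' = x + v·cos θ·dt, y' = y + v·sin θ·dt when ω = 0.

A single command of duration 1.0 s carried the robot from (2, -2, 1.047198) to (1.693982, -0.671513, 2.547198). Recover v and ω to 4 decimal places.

v = 1.5000, ω = 1.5000

Δθ = 2.547198 − 1.047198 = 1.500000
ω = Δθ/dt = 1.500000/1.0 = 1.5000
R = −Δy/(cos θ' − cos θ) = 1.0000
v = R·ω = 1.0000·1.5000 = 1.5000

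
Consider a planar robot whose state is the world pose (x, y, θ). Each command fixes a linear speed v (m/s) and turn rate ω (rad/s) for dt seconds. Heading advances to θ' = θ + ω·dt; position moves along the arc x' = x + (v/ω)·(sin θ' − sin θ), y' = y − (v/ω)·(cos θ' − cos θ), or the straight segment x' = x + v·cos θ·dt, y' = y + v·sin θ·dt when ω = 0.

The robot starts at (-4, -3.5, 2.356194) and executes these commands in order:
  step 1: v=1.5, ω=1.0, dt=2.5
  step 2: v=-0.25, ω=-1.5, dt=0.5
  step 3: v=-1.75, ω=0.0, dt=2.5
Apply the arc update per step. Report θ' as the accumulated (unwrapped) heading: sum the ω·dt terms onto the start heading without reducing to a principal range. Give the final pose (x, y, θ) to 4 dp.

(-4.0246, -1.0613, 4.1062)

step 1: θ'=4.8562 (R=1.5000) → pose (-6.5452, -4.7756, 4.8562)
step 2: θ'=4.1062 (R=0.1667) → pose (-6.5172, -4.6568, 4.1062)
step 3: θ'=4.1062 (straight) → pose (-4.0246, -1.0613, 4.1062)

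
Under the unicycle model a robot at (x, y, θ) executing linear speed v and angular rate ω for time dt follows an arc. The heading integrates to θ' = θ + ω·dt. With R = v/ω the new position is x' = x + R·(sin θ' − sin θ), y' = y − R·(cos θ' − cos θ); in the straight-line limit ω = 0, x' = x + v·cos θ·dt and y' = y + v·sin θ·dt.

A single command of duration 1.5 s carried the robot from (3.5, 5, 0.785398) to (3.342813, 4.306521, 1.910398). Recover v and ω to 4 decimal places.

v = -0.5000, ω = 0.7500

Δθ = 1.910398 − 0.785398 = 1.125000
ω = Δθ/dt = 1.125000/1.5 = 0.7500
R = −Δy/(cos θ' − cos θ) = -0.6667
v = R·ω = -0.6667·0.7500 = -0.5000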